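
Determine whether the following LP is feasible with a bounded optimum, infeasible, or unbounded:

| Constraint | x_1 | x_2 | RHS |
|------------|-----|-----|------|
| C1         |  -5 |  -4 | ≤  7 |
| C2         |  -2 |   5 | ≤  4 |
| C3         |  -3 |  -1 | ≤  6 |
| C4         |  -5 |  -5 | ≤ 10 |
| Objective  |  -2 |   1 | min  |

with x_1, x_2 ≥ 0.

Unbounded (objective can decrease without bound)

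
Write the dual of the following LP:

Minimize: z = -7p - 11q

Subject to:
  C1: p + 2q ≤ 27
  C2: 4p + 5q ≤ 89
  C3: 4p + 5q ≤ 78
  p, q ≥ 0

Primal min cᵀx s.t. Ax ≤ b, x ≥ 0  →  Dual max −bᵀy s.t. Aᵀy ≥ −c, y ≥ 0.

Maximize: z = -27y1 - 89y2 - 78y3

Subject to:
  y1 + 4y2 + 4y3 ≥ 7
  2y1 + 5y2 + 5y3 ≥ 11
  y1, y2, y3 ≥ 0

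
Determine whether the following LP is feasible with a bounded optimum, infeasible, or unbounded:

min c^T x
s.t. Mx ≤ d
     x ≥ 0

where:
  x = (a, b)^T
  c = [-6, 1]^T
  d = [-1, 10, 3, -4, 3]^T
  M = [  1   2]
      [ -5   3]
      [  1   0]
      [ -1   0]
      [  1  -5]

Infeasible (no feasible solution exists)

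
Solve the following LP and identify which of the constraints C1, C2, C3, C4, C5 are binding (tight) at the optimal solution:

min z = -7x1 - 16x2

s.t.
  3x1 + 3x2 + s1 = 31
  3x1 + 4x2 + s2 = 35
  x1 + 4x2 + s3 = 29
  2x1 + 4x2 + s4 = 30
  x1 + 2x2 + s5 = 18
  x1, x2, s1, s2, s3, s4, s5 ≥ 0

At x1 = 1, x2 = 7, compute slack b - a·x for each constraint:
  C1: 31 − 24 = 7  (slack)
  C2: 35 − 31 = 4  (slack)
  C3: 29 − 29 = 0  (binding)
  C4: 30 − 30 = 0  (binding)
  C5: 18 − 15 = 3  (slack)

Optimal: x1 = 1, x2 = 7
Binding: C3, C4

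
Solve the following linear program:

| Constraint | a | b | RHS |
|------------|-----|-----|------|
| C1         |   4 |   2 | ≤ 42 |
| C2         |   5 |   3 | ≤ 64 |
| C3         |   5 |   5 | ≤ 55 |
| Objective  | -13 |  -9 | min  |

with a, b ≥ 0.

Evaluate the objective at each vertex of the feasible region:
  z(0, 0) = 0
  z(10.5, 0) = -136.5
  z(10, 1) = -139  ←
  z(0, 11) = -99
The minimum is at a = 10, b = 1.

a = 10, b = 1, z = -139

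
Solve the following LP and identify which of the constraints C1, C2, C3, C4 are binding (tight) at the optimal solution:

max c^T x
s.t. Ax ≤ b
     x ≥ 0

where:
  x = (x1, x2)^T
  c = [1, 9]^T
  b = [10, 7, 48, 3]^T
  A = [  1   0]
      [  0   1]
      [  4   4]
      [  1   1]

At x1 = 0, x2 = 3, compute slack b - a·x for each constraint:
  C1: 10 − 0 = 10  (slack)
  C2: 7 − 3 = 4  (slack)
  C3: 48 − 12 = 36  (slack)
  C4: 3 − 3 = 0  (binding)

Optimal: x1 = 0, x2 = 3
Binding: C4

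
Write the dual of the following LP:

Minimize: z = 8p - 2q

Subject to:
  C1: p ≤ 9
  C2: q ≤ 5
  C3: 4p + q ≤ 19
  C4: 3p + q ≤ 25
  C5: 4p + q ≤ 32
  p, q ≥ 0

Primal min cᵀx s.t. Ax ≤ b, x ≥ 0  →  Dual max −bᵀy s.t. Aᵀy ≥ −c, y ≥ 0.

Maximize: z = -9y1 - 5y2 - 19y3 - 25y4 - 32y5

Subject to:
  y1 + 4y3 + 3y4 + 4y5 ≥ -8
  y2 + y3 + y4 + y5 ≥ 2
  y1, y2, y3, y4, y5 ≥ 0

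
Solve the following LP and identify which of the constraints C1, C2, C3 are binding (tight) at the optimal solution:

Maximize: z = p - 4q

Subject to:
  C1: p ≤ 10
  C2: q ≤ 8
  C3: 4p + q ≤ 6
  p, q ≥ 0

At p = 1.5, q = 0, compute slack b - a·x for each constraint:
  C1: 10 − 1.5 = 8.5  (slack)
  C2: 8 − 0 = 8  (slack)
  C3: 6 − 6 = 0  (binding)

Optimal: p = 1.5, q = 0
Binding: C3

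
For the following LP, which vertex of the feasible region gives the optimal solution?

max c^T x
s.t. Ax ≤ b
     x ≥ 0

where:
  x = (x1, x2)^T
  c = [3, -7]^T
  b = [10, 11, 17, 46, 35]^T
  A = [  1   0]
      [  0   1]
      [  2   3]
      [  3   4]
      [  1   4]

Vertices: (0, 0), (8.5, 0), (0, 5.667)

Evaluate the objective at each vertex of the feasible region:
  z(0, 0) = 0
  z(8.5, 0) = 25.5  ←
  z(0, 5.667) = -39.67
The maximum is at x1 = 8.5, x2 = 0.

(8.5, 0)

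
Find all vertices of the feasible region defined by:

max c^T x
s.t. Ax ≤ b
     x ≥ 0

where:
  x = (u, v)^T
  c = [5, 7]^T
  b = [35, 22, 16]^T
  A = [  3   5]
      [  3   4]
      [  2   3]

(0, 0), (7.333, 0), (2, 4), (0, 5.333)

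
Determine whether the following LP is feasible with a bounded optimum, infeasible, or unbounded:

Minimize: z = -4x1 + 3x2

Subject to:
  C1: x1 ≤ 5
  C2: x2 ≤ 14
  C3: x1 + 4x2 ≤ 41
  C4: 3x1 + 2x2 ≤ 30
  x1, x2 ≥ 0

Feasible with a bounded optimal solution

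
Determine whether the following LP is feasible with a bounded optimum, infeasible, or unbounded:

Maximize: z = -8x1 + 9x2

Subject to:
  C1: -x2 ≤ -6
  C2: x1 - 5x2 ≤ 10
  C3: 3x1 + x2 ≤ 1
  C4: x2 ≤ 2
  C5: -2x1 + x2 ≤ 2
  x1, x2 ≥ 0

Infeasible (no feasible solution exists)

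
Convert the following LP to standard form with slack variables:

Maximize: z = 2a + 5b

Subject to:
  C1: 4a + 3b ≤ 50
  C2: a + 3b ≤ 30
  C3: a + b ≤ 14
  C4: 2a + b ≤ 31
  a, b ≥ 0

max z = 2a + 5b

s.t.
  4a + 3b + s1 = 50
  a + 3b + s2 = 30
  a + b + s3 = 14
  2a + b + s4 = 31
  a, b, s1, s2, s3, s4 ≥ 0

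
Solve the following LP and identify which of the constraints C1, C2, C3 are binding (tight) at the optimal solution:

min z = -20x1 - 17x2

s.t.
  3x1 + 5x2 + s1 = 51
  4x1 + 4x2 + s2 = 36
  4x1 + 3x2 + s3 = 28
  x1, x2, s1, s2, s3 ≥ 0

At x1 = 1, x2 = 8, compute slack b - a·x for each constraint:
  C1: 51 − 43 = 8  (slack)
  C2: 36 − 36 = 0  (binding)
  C3: 28 − 28 = 0  (binding)

Optimal: x1 = 1, x2 = 8
Binding: C2, C3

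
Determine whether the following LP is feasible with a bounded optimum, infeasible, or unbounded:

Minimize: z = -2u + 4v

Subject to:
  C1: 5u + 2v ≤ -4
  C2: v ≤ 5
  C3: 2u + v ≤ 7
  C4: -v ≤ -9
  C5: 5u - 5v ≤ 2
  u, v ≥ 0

Infeasible (no feasible solution exists)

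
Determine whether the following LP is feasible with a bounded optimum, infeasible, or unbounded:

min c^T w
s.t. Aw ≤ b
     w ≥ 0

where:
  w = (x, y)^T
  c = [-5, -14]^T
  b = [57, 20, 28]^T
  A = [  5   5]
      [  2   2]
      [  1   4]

Feasible with a bounded optimal solution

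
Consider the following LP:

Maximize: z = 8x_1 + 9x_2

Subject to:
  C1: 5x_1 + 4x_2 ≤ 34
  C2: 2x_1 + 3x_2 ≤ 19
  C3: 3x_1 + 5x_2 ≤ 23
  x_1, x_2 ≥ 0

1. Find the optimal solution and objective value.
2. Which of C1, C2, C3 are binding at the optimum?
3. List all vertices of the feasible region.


1. x_1 = 6, x_2 = 1, z = 57
2. C1, C3
3. (0, 0), (6.8, 0), (6, 1), (0, 4.6)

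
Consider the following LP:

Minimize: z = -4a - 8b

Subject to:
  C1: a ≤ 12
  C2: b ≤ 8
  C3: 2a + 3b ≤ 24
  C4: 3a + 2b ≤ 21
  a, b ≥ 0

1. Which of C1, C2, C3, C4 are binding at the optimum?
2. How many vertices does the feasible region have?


1. C2, C3
2. 4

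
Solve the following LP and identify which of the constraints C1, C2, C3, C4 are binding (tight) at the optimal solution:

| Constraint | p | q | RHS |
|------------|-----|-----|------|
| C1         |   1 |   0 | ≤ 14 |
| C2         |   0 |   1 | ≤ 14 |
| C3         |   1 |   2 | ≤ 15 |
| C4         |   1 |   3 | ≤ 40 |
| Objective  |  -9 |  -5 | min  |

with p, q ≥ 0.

At p = 14, q = 0.5, compute slack b - a·x for each constraint:
  C1: 14 − 14 = 0  (binding)
  C2: 14 − 0.5 = 13.5  (slack)
  C3: 15 − 15 = 0  (binding)
  C4: 40 − 15.5 = 24.5  (slack)

Optimal: p = 14, q = 0.5
Binding: C1, C3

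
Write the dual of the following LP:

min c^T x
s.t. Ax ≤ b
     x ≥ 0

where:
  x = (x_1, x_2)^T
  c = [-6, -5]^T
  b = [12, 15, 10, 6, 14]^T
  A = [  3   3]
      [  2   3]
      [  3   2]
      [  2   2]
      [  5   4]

Primal min cᵀx s.t. Ax ≤ b, x ≥ 0  →  Dual max −bᵀy s.t. Aᵀy ≥ −c, y ≥ 0.

Maximize: z = -12y1 - 15y2 - 10y3 - 6y4 - 14y5

Subject to:
  3y1 + 2y2 + 3y3 + 2y4 + 5y5 ≥ 6
  3y1 + 3y2 + 2y3 + 2y4 + 4y5 ≥ 5
  y1, y2, y3, y4, y5 ≥ 0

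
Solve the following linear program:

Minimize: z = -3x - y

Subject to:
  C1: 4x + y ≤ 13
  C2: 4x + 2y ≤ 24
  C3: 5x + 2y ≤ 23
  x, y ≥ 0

Evaluate the objective at each vertex of the feasible region:
  z(0, 0) = 0
  z(3.25, 0) = -9.75
  z(1, 9) = -12  ←
  z(0, 11.5) = -11.5
The minimum is at x = 1, y = 9.

x = 1, y = 9, z = -12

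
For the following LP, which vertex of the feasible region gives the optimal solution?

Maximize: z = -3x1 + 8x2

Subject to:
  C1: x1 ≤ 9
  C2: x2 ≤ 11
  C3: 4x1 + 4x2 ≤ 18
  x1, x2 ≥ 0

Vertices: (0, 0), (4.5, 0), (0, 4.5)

Evaluate the objective at each vertex of the feasible region:
  z(0, 0) = 0
  z(4.5, 0) = -13.5
  z(0, 4.5) = 36  ←
The maximum is at x1 = 0, x2 = 4.5.

(0, 4.5)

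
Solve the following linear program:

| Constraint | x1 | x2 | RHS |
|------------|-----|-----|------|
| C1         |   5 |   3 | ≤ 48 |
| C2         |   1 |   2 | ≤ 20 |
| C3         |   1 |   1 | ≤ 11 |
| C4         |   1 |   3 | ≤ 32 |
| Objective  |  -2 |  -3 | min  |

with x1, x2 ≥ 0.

Evaluate the objective at each vertex of the feasible region:
  z(0, 0) = 0
  z(9.6, 0) = -19.2
  z(7.5, 3.5) = -25.5
  z(2, 9) = -31  ←
  z(0, 10) = -30
The minimum is at x1 = 2, x2 = 9.

x1 = 2, x2 = 9, z = -31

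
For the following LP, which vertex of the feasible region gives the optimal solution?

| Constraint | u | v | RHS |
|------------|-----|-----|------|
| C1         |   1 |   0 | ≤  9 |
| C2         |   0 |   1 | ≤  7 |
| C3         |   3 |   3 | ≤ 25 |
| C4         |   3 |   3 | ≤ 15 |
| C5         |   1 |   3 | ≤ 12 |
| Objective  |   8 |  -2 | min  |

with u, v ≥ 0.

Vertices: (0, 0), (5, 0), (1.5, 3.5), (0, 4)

Evaluate the objective at each vertex of the feasible region:
  z(0, 0) = 0
  z(5, 0) = 40
  z(1.5, 3.5) = 5
  z(0, 4) = -8  ←
The minimum is at u = 0, v = 4.

(0, 4)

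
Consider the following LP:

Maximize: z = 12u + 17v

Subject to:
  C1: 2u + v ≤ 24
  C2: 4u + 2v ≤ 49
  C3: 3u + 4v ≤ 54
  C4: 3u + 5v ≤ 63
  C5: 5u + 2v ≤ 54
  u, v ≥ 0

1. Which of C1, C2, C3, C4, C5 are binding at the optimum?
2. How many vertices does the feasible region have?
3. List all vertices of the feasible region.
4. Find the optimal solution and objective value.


1. C3, C4
2. 5
3. (0, 0), (10.8, 0), (7.714, 7.714), (6, 9), (0, 12.6)
4. u = 6, v = 9, z = 225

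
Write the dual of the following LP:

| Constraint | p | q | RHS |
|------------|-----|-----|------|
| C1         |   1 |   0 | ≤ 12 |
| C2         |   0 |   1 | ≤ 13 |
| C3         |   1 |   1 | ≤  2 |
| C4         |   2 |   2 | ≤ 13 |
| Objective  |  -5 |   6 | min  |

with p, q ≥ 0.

Primal min cᵀx s.t. Ax ≤ b, x ≥ 0  →  Dual max −bᵀy s.t. Aᵀy ≥ −c, y ≥ 0.

Maximize: z = -12y1 - 13y2 - 2y3 - 13y4

Subject to:
  y1 + y3 + 2y4 ≥ 5
  y2 + y3 + 2y4 ≥ -6
  y1, y2, y3, y4 ≥ 0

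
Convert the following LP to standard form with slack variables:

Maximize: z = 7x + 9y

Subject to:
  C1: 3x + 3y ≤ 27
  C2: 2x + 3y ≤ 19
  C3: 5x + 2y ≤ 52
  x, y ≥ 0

max z = 7x + 9y

s.t.
  3x + 3y + s1 = 27
  2x + 3y + s2 = 19
  5x + 2y + s3 = 52
  x, y, s1, s2, s3 ≥ 0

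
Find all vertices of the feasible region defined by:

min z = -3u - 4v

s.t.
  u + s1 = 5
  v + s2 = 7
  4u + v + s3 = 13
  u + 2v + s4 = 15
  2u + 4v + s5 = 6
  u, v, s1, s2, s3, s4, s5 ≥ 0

(0, 0), (3, 0), (0, 1.5)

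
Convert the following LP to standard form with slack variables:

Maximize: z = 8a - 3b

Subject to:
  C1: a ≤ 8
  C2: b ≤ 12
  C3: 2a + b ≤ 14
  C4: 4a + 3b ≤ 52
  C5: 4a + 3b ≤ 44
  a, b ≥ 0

max z = 8a - 3b

s.t.
  a + s1 = 8
  b + s2 = 12
  2a + b + s3 = 14
  4a + 3b + s4 = 52
  4a + 3b + s5 = 44
  a, b, s1, s2, s3, s4, s5 ≥ 0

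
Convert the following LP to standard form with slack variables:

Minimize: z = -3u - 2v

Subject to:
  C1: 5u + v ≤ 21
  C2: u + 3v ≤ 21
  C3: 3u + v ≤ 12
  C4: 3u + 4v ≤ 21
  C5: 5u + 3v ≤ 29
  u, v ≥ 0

min z = -3u - 2v

s.t.
  5u + v + s1 = 21
  u + 3v + s2 = 21
  3u + v + s3 = 12
  3u + 4v + s4 = 21
  5u + 3v + s5 = 29
  u, v, s1, s2, s3, s4, s5 ≥ 0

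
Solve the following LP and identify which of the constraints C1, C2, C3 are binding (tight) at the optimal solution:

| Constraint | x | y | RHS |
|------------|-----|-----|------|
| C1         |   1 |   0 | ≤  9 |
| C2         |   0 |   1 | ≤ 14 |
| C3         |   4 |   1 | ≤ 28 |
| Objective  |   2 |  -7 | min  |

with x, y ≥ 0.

At x = 0, y = 14, compute slack b - a·x for each constraint:
  C1: 9 − 0 = 9  (slack)
  C2: 14 − 14 = 0  (binding)
  C3: 28 − 14 = 14  (slack)

Optimal: x = 0, y = 14
Binding: C2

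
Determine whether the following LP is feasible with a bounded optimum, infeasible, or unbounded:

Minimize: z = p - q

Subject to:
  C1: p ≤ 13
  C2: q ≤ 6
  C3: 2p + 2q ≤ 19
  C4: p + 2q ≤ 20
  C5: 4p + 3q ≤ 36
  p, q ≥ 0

Feasible with a bounded optimal solution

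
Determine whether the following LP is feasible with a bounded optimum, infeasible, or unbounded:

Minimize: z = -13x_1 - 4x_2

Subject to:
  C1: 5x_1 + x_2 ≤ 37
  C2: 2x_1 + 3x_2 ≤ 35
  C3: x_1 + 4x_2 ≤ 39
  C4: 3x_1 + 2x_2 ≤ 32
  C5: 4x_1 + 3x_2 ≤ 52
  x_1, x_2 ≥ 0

Feasible with a bounded optimal solution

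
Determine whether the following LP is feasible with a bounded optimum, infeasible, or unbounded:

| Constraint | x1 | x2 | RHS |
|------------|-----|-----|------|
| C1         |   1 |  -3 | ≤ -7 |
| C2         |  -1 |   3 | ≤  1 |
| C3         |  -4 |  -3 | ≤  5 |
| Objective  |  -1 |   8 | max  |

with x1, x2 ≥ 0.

Infeasible (no feasible solution exists)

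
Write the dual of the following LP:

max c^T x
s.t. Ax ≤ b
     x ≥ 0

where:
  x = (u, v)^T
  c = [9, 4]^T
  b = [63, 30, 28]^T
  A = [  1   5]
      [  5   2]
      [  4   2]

Primal max cᵀx s.t. Ax ≤ b, x ≥ 0  →  Dual min bᵀy s.t. Aᵀy ≥ c, y ≥ 0.

Minimize: z = 63y1 + 30y2 + 28y3

Subject to:
  y1 + 5y2 + 4y3 ≥ 9
  5y1 + 2y2 + 2y3 ≥ 4
  y1, y2, y3 ≥ 0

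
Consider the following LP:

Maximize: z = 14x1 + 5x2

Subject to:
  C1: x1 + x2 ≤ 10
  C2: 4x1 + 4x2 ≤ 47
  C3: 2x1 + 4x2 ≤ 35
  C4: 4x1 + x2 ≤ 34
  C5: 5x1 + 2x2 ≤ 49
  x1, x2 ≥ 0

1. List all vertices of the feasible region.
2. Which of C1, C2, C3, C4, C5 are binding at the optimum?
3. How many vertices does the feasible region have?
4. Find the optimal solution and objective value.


1. (0, 0), (8.5, 0), (8, 2), (2.5, 7.5), (0, 8.75)
2. C1, C4
3. 5
4. x1 = 8, x2 = 2, z = 122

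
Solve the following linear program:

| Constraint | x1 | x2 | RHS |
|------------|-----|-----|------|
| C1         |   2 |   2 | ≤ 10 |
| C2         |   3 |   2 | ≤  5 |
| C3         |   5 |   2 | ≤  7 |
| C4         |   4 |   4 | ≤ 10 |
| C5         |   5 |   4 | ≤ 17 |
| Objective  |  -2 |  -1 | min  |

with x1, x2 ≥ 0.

Evaluate the objective at each vertex of the feasible region:
  z(0, 0) = 0
  z(1.4, 0) = -2.8
  z(1, 1) = -3  ←
  z(0, 2.5) = -2.5
The minimum is at x1 = 1, x2 = 1.

x1 = 1, x2 = 1, z = -3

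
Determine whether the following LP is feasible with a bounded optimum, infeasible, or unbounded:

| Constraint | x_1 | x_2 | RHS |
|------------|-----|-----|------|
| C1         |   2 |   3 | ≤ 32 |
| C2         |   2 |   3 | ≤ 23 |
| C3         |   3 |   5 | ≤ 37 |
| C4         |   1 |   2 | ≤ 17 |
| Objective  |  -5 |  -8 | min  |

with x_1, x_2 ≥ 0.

Feasible with a bounded optimal solution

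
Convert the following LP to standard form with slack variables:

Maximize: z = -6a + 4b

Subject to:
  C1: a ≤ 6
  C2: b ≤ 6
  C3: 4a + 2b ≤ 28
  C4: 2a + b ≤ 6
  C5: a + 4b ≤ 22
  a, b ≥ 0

max z = -6a + 4b

s.t.
  a + s1 = 6
  b + s2 = 6
  4a + 2b + s3 = 28
  2a + b + s4 = 6
  a + 4b + s5 = 22
  a, b, s1, s2, s3, s4, s5 ≥ 0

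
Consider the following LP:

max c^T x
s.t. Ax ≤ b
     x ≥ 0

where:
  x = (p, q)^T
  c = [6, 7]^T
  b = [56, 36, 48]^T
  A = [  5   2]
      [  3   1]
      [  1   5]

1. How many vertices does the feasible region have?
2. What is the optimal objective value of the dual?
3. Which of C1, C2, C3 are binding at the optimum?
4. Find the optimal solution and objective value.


1. 4
2. 104
3. C1, C3
4. p = 8, q = 8, z = 104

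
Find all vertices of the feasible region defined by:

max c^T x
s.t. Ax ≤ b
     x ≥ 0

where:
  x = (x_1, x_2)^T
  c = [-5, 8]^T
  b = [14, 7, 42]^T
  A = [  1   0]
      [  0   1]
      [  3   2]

(0, 0), (14, 0), (9.333, 7), (0, 7)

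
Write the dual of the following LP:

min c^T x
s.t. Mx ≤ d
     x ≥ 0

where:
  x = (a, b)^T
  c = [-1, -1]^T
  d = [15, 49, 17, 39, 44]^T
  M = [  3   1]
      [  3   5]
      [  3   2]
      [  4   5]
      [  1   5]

Primal min cᵀx s.t. Ax ≤ b, x ≥ 0  →  Dual max −bᵀy s.t. Aᵀy ≥ −c, y ≥ 0.

Maximize: z = -15y1 - 49y2 - 17y3 - 39y4 - 44y5

Subject to:
  3y1 + 3y2 + 3y3 + 4y4 + y5 ≥ 1
  y1 + 5y2 + 2y3 + 5y4 + 5y5 ≥ 1
  y1, y2, y3, y4, y5 ≥ 0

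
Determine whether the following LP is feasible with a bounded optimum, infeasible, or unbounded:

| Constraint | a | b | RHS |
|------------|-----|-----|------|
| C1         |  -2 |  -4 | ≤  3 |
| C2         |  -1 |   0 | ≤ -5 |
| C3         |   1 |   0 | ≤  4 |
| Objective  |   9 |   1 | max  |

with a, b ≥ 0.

Infeasible (no feasible solution exists)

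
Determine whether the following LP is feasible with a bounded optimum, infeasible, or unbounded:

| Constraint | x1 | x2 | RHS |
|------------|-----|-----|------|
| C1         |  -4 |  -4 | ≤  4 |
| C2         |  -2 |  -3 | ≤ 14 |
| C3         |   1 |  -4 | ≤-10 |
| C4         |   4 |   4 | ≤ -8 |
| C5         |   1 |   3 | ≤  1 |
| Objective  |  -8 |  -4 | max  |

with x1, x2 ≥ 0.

Infeasible (no feasible solution exists)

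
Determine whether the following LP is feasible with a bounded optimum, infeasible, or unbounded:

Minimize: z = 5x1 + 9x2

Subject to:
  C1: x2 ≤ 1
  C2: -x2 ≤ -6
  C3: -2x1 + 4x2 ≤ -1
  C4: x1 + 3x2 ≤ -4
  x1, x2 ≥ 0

Infeasible (no feasible solution exists)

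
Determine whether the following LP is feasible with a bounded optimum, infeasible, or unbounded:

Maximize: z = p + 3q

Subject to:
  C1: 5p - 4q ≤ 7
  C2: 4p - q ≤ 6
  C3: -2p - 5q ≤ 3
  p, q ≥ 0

Unbounded (objective can increase without bound)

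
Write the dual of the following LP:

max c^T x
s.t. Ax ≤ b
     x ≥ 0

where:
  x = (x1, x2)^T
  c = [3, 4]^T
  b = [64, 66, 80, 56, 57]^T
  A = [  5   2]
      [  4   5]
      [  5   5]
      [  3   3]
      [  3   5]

Primal max cᵀx s.t. Ax ≤ b, x ≥ 0  →  Dual min bᵀy s.t. Aᵀy ≥ c, y ≥ 0.

Minimize: z = 64y1 + 66y2 + 80y3 + 56y4 + 57y5

Subject to:
  5y1 + 4y2 + 5y3 + 3y4 + 3y5 ≥ 3
  2y1 + 5y2 + 5y3 + 3y4 + 5y5 ≥ 4
  y1, y2, y3, y4, y5 ≥ 0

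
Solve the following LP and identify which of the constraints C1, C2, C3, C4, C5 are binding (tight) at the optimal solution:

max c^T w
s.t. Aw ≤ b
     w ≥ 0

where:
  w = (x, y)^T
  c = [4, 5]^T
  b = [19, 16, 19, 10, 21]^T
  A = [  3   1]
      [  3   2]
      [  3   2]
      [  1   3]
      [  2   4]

At x = 4, y = 2, compute slack b - a·x for each constraint:
  C1: 19 − 14 = 5  (slack)
  C2: 16 − 16 = 0  (binding)
  C3: 19 − 16 = 3  (slack)
  C4: 10 − 10 = 0  (binding)
  C5: 21 − 16 = 5  (slack)

Optimal: x = 4, y = 2
Binding: C2, C4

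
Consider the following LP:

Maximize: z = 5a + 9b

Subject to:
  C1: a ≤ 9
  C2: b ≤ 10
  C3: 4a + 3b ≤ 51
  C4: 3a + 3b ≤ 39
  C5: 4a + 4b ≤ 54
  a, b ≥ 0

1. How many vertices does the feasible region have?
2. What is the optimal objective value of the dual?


1. 5
2. 105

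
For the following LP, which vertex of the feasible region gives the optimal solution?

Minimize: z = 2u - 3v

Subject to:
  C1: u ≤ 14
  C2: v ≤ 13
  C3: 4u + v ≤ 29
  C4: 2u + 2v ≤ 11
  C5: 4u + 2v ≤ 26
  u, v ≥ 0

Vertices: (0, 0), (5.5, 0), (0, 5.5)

Evaluate the objective at each vertex of the feasible region:
  z(0, 0) = 0
  z(5.5, 0) = 11
  z(0, 5.5) = -16.5  ←
The minimum is at u = 0, v = 5.5.

(0, 5.5)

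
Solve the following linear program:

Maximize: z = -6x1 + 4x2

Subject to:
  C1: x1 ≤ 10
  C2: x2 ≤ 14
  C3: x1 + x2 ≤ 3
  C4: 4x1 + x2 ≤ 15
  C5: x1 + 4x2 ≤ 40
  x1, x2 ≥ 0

Evaluate the objective at each vertex of the feasible region:
  z(0, 0) = 0
  z(3, 0) = -18
  z(0, 3) = 12  ←
The maximum is at x1 = 0, x2 = 3.

x1 = 0, x2 = 3, z = 12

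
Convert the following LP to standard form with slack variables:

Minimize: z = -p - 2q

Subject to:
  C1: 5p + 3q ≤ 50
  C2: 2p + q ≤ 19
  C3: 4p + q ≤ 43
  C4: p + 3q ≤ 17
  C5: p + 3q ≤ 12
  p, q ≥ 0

min z = -p - 2q

s.t.
  5p + 3q + s1 = 50
  2p + q + s2 = 19
  4p + q + s3 = 43
  p + 3q + s4 = 17
  p + 3q + s5 = 12
  p, q, s1, s2, s3, s4, s5 ≥ 0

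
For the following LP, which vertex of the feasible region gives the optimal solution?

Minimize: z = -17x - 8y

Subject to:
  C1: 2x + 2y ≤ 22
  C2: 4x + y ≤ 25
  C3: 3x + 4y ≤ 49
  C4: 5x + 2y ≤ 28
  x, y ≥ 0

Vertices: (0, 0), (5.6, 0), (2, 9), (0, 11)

Evaluate the objective at each vertex of the feasible region:
  z(0, 0) = 0
  z(5.6, 0) = -95.2
  z(2, 9) = -106  ←
  z(0, 11) = -88
The minimum is at x = 2, y = 9.

(2, 9)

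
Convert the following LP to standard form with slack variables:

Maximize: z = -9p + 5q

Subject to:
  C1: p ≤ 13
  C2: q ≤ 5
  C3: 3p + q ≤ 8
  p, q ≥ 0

max z = -9p + 5q

s.t.
  p + s1 = 13
  q + s2 = 5
  3p + q + s3 = 8
  p, q, s1, s2, s3 ≥ 0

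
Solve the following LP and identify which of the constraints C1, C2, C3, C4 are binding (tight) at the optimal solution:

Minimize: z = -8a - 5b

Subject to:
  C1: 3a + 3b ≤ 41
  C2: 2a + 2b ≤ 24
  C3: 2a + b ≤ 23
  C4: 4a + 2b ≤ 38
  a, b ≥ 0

At a = 7, b = 5, compute slack b - a·x for each constraint:
  C1: 41 − 36 = 5  (slack)
  C2: 24 − 24 = 0  (binding)
  C3: 23 − 19 = 4  (slack)
  C4: 38 − 38 = 0  (binding)

Optimal: a = 7, b = 5
Binding: C2, C4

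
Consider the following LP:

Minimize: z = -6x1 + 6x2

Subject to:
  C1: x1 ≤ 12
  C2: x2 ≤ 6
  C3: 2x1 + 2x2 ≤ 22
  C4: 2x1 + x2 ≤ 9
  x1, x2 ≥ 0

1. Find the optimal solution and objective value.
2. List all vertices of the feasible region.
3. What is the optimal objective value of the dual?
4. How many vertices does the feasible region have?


1. x1 = 4.5, x2 = 0, z = -27
2. (0, 0), (4.5, 0), (1.5, 6), (0, 6)
3. -27
4. 4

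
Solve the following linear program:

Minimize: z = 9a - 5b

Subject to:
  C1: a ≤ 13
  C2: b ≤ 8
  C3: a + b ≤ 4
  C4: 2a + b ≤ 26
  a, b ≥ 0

Evaluate the objective at each vertex of the feasible region:
  z(0, 0) = 0
  z(4, 0) = 36
  z(0, 4) = -20  ←
The minimum is at a = 0, b = 4.

a = 0, b = 4, z = -20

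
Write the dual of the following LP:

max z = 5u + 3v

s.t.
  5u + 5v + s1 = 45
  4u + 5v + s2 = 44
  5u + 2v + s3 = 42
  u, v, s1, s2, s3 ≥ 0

Primal max cᵀx s.t. Ax ≤ b, x ≥ 0  →  Dual min bᵀy s.t. Aᵀy ≥ c, y ≥ 0.

Minimize: z = 45y1 + 44y2 + 42y3

Subject to:
  5y1 + 4y2 + 5y3 ≥ 5
  5y1 + 5y2 + 2y3 ≥ 3
  y1, y2, y3 ≥ 0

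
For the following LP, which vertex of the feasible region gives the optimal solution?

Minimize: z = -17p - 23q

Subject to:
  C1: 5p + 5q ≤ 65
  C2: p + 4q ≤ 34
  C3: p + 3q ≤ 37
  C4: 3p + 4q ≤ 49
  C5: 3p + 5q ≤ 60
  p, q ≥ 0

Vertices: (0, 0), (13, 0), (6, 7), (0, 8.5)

Evaluate the objective at each vertex of the feasible region:
  z(0, 0) = 0
  z(13, 0) = -221
  z(6, 7) = -263  ←
  z(0, 8.5) = -195.5
The minimum is at p = 6, q = 7.

(6, 7)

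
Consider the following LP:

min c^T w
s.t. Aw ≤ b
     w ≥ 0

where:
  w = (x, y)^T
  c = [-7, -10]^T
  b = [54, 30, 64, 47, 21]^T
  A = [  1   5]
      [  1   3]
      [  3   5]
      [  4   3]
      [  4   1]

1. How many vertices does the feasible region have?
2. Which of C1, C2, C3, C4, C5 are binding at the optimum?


1. 4
2. C2, C5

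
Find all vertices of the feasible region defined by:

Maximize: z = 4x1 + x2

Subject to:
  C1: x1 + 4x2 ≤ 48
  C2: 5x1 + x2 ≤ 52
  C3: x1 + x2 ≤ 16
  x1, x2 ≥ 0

(0, 0), (10.4, 0), (9, 7), (5.333, 10.67), (0, 12)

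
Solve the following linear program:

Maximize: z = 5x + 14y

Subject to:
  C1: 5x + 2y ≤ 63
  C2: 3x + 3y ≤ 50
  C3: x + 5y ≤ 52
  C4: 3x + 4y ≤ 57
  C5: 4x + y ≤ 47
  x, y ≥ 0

Evaluate the objective at each vertex of the feasible region:
  z(0, 0) = 0
  z(11.75, 0) = 58.75
  z(10.33, 5.667) = 131
  z(9.889, 6.778) = 144.3
  z(9.667, 7) = 146.3
  z(7, 9) = 161  ←
  z(0, 10.4) = 145.6
The maximum is at x = 7, y = 9.

x = 7, y = 9, z = 161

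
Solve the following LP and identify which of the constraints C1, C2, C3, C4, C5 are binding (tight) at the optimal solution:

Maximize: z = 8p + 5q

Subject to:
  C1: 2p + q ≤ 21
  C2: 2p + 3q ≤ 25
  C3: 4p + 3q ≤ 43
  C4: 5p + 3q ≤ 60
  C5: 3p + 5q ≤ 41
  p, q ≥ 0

At p = 10, q = 1, compute slack b - a·x for each constraint:
  C1: 21 − 21 = 0  (binding)
  C2: 25 − 23 = 2  (slack)
  C3: 43 − 43 = 0  (binding)
  C4: 60 − 53 = 7  (slack)
  C5: 41 − 35 = 6  (slack)

Optimal: p = 10, q = 1
Binding: C1, C3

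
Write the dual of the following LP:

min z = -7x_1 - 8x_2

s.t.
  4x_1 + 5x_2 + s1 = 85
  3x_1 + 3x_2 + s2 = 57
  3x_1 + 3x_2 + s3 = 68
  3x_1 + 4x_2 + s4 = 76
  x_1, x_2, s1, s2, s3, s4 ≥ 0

Primal min cᵀx s.t. Ax ≤ b, x ≥ 0  →  Dual max −bᵀy s.t. Aᵀy ≥ −c, y ≥ 0.

Maximize: z = -85y1 - 57y2 - 68y3 - 76y4

Subject to:
  4y1 + 3y2 + 3y3 + 3y4 ≥ 7
  5y1 + 3y2 + 3y3 + 4y4 ≥ 8
  y1, y2, y3, y4 ≥ 0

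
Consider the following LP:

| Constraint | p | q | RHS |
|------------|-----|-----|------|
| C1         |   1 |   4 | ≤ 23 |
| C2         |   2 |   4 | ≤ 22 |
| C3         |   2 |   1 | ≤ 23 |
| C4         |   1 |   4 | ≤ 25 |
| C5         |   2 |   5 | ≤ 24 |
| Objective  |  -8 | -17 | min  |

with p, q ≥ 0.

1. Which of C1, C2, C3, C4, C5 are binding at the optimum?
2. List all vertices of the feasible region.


1. C2, C5
2. (0, 0), (11, 0), (7, 2), (0, 4.8)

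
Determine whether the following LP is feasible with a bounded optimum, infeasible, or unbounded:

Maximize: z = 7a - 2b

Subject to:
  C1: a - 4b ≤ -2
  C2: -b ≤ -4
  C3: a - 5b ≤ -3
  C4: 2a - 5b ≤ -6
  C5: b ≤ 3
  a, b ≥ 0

Infeasible (no feasible solution exists)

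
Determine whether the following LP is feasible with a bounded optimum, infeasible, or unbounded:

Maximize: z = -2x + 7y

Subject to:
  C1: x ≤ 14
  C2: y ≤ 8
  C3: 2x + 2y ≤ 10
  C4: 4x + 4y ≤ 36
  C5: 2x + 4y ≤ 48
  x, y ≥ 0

Feasible with a bounded optimal solution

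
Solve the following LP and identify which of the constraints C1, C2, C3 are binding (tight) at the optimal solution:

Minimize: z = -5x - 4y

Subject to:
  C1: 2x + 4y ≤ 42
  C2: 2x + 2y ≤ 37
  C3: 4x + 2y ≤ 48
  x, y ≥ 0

At x = 9, y = 6, compute slack b - a·x for each constraint:
  C1: 42 − 42 = 0  (binding)
  C2: 37 − 30 = 7  (slack)
  C3: 48 − 48 = 0  (binding)

Optimal: x = 9, y = 6
Binding: C1, C3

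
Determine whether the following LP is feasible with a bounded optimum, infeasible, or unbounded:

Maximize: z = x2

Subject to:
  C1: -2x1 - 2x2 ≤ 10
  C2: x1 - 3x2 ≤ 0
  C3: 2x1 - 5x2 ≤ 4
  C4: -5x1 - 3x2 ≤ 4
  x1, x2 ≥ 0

Unbounded (objective can increase without bound)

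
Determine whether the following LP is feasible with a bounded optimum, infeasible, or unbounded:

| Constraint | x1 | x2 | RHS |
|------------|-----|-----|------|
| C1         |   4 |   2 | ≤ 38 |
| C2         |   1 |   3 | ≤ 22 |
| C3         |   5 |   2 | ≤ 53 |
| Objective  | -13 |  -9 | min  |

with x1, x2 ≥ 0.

Feasible with a bounded optimal solution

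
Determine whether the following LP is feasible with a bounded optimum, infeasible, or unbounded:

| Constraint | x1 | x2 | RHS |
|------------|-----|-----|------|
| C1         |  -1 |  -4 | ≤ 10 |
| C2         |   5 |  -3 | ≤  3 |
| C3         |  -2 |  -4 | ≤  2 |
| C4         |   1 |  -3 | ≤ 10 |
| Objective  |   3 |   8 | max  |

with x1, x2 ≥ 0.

Unbounded (objective can increase without bound)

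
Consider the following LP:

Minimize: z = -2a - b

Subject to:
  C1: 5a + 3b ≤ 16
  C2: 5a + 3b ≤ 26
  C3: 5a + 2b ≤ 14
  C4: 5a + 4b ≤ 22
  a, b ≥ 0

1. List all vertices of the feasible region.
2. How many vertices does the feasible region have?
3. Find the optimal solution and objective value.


1. (0, 0), (2.8, 0), (2, 2), (0, 5.333)
2. 4
3. a = 2, b = 2, z = -6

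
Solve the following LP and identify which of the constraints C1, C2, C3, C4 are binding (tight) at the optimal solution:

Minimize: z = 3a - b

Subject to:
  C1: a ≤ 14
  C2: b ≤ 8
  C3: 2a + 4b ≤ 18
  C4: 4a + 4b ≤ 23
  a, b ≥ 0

At a = 0, b = 4.5, compute slack b - a·x for each constraint:
  C1: 14 − 0 = 14  (slack)
  C2: 8 − 4.5 = 3.5  (slack)
  C3: 18 − 18 = 0  (binding)
  C4: 23 − 18 = 5  (slack)

Optimal: a = 0, b = 4.5
Binding: C3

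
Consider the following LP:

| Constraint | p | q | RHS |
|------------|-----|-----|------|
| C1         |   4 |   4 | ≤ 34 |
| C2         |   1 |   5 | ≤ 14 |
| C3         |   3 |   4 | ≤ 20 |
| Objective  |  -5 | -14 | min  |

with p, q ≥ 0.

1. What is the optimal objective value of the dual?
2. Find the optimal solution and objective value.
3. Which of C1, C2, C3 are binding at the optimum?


1. -48
2. p = 4, q = 2, z = -48
3. C2, C3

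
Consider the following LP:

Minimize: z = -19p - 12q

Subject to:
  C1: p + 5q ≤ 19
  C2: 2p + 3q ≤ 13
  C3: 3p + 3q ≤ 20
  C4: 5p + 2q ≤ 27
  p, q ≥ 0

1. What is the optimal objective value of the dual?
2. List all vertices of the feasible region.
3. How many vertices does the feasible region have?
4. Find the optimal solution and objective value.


1. -107
2. (0, 0), (5.4, 0), (5, 1), (1.143, 3.571), (0, 3.8)
3. 5
4. p = 5, q = 1, z = -107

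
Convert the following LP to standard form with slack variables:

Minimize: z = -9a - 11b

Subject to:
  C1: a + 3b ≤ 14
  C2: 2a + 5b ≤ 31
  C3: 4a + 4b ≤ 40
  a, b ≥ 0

min z = -9a - 11b

s.t.
  a + 3b + s1 = 14
  2a + 5b + s2 = 31
  4a + 4b + s3 = 40
  a, b, s1, s2, s3 ≥ 0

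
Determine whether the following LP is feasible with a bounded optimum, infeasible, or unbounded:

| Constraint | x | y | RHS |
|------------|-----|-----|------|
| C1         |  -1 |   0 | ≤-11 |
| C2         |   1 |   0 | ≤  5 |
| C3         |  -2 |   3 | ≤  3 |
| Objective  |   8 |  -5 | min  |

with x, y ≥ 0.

Infeasible (no feasible solution exists)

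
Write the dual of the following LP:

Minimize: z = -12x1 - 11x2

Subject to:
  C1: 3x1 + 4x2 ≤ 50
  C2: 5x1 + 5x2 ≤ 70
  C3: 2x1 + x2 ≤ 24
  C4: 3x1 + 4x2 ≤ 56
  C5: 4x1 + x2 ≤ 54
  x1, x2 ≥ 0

Primal min cᵀx s.t. Ax ≤ b, x ≥ 0  →  Dual max −bᵀy s.t. Aᵀy ≥ −c, y ≥ 0.

Maximize: z = -50y1 - 70y2 - 24y3 - 56y4 - 54y5

Subject to:
  3y1 + 5y2 + 2y3 + 3y4 + 4y5 ≥ 12
  4y1 + 5y2 + y3 + 4y4 + y5 ≥ 11
  y1, y2, y3, y4, y5 ≥ 0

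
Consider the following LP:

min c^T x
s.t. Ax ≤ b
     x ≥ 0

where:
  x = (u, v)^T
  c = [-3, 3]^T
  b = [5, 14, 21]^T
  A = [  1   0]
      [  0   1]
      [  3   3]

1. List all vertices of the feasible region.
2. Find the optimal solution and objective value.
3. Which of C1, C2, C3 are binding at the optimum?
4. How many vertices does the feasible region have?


1. (0, 0), (5, 0), (5, 2), (0, 7)
2. u = 5, v = 0, z = -15
3. C1
4. 4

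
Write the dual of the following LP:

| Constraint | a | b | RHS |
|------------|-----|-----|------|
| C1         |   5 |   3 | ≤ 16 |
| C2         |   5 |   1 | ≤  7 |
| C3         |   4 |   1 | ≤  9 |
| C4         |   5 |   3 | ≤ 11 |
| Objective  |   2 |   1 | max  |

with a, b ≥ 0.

Primal max cᵀx s.t. Ax ≤ b, x ≥ 0  →  Dual min bᵀy s.t. Aᵀy ≥ c, y ≥ 0.

Minimize: z = 16y1 + 7y2 + 9y3 + 11y4

Subject to:
  5y1 + 5y2 + 4y3 + 5y4 ≥ 2
  3y1 + y2 + y3 + 3y4 ≥ 1
  y1, y2, y3, y4 ≥ 0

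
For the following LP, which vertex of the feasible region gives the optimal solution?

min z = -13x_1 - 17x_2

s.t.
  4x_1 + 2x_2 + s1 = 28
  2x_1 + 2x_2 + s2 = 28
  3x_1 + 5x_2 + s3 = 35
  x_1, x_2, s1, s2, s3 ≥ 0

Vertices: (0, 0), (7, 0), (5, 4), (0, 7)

Evaluate the objective at each vertex of the feasible region:
  z(0, 0) = 0
  z(7, 0) = -91
  z(5, 4) = -133  ←
  z(0, 7) = -119
The minimum is at x_1 = 5, x_2 = 4.

(5, 4)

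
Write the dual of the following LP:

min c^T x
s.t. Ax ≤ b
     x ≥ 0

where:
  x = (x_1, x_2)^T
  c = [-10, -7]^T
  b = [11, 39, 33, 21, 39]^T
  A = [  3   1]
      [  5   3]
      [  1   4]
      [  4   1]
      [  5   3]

Primal min cᵀx s.t. Ax ≤ b, x ≥ 0  →  Dual max −bᵀy s.t. Aᵀy ≥ −c, y ≥ 0.

Maximize: z = -11y1 - 39y2 - 33y3 - 21y4 - 39y5

Subject to:
  3y1 + 5y2 + y3 + 4y4 + 5y5 ≥ 10
  y1 + 3y2 + 4y3 + y4 + 3y5 ≥ 7
  y1, y2, y3, y4, y5 ≥ 0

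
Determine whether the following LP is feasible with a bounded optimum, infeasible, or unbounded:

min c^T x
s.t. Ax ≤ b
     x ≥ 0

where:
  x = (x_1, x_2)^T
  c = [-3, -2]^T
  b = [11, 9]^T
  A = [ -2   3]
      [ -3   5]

Unbounded (objective can decrease without bound)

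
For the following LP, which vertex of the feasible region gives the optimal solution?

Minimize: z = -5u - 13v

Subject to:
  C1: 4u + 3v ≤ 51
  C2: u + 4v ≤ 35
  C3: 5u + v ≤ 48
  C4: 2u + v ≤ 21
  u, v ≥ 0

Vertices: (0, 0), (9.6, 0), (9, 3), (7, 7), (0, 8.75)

Evaluate the objective at each vertex of the feasible region:
  z(0, 0) = 0
  z(9.6, 0) = -48
  z(9, 3) = -84
  z(7, 7) = -126  ←
  z(0, 8.75) = -113.8
The minimum is at u = 7, v = 7.

(7, 7)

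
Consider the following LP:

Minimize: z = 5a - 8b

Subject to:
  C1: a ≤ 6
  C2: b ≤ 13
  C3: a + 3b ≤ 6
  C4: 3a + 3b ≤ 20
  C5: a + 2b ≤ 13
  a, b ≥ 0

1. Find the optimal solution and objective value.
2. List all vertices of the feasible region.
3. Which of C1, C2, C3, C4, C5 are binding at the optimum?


1. a = 0, b = 2, z = -16
2. (0, 0), (6, 0), (0, 2)
3. C3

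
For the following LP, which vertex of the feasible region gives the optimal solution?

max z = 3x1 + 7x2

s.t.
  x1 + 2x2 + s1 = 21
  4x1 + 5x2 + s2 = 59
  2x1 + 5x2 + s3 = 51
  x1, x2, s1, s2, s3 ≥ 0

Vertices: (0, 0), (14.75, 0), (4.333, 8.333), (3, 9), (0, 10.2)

Evaluate the objective at each vertex of the feasible region:
  z(0, 0) = 0
  z(14.75, 0) = 44.25
  z(4.333, 8.333) = 71.33
  z(3, 9) = 72  ←
  z(0, 10.2) = 71.4
The maximum is at x1 = 3, x2 = 9.

(3, 9)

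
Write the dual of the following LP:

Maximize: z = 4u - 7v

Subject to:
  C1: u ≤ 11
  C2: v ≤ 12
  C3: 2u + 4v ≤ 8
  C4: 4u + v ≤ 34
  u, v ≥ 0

Primal max cᵀx s.t. Ax ≤ b, x ≥ 0  →  Dual min bᵀy s.t. Aᵀy ≥ c, y ≥ 0.

Minimize: z = 11y1 + 12y2 + 8y3 + 34y4

Subject to:
  y1 + 2y3 + 4y4 ≥ 4
  y2 + 4y3 + y4 ≥ -7
  y1, y2, y3, y4 ≥ 0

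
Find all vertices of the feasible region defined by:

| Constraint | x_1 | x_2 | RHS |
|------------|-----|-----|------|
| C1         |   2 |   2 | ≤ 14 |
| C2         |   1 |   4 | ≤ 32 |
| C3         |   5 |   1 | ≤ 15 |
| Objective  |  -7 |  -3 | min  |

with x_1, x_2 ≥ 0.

(0, 0), (3, 0), (2, 5), (0, 7)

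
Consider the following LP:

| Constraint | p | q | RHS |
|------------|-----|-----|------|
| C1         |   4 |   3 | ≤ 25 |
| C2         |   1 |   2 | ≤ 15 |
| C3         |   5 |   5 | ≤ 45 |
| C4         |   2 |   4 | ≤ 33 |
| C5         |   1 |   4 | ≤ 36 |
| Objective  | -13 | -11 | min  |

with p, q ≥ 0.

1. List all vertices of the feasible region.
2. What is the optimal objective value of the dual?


1. (0, 0), (6.25, 0), (1, 7), (0, 7.5)
2. -90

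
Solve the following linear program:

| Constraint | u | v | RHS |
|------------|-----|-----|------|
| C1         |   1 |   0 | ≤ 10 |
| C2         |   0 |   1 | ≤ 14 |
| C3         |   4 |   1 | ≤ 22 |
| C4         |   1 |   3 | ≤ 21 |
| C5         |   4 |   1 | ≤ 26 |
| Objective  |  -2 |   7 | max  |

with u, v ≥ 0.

Evaluate the objective at each vertex of the feasible region:
  z(0, 0) = 0
  z(5.5, 0) = -11
  z(4.091, 5.636) = 31.27
  z(0, 7) = 49  ←
The maximum is at u = 0, v = 7.

u = 0, v = 7, z = 49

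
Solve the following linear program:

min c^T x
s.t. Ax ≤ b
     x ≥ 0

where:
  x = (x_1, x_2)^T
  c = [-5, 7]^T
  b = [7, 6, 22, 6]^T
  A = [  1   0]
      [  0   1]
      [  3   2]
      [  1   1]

Evaluate the objective at each vertex of the feasible region:
  z(0, 0) = 0
  z(6, 0) = -30  ←
  z(0, 6) = 42
The minimum is at x_1 = 6, x_2 = 0.

x_1 = 6, x_2 = 0, z = -30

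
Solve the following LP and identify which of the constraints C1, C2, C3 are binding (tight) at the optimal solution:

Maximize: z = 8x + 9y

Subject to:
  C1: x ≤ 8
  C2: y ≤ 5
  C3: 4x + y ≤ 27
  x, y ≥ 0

At x = 5.5, y = 5, compute slack b - a·x for each constraint:
  C1: 8 − 5.5 = 2.5  (slack)
  C2: 5 − 5 = 0  (binding)
  C3: 27 − 27 = 0  (binding)

Optimal: x = 5.5, y = 5
Binding: C2, C3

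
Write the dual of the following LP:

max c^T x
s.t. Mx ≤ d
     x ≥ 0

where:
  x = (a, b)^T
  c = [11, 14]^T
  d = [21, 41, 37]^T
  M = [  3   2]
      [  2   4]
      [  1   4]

Primal max cᵀx s.t. Ax ≤ b, x ≥ 0  →  Dual min bᵀy s.t. Aᵀy ≥ c, y ≥ 0.

Minimize: z = 21y1 + 41y2 + 37y3

Subject to:
  3y1 + 2y2 + y3 ≥ 11
  2y1 + 4y2 + 4y3 ≥ 14
  y1, y2, y3 ≥ 0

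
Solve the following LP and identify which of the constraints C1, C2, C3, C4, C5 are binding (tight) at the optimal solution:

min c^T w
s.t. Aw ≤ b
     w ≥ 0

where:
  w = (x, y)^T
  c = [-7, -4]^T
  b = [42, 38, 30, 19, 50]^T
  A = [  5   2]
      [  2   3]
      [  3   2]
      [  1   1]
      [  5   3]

At x = 6, y = 6, compute slack b - a·x for each constraint:
  C1: 42 − 42 = 0  (binding)
  C2: 38 − 30 = 8  (slack)
  C3: 30 − 30 = 0  (binding)
  C4: 19 − 12 = 7  (slack)
  C5: 50 − 48 = 2  (slack)

Optimal: x = 6, y = 6
Binding: C1, C3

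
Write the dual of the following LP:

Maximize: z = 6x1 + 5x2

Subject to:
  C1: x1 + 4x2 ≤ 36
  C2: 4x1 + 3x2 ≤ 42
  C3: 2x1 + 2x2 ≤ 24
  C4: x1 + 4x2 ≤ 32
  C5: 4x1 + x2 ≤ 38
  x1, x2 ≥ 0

Primal max cᵀx s.t. Ax ≤ b, x ≥ 0  →  Dual min bᵀy s.t. Aᵀy ≥ c, y ≥ 0.

Minimize: z = 36y1 + 42y2 + 24y3 + 32y4 + 38y5

Subject to:
  y1 + 4y2 + 2y3 + y4 + 4y5 ≥ 6
  4y1 + 3y2 + 2y3 + 4y4 + y5 ≥ 5
  y1, y2, y3, y4, y5 ≥ 0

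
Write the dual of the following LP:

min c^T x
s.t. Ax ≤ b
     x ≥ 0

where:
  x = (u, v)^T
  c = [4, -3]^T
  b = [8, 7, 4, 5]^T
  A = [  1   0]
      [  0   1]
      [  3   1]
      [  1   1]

Primal min cᵀx s.t. Ax ≤ b, x ≥ 0  →  Dual max −bᵀy s.t. Aᵀy ≥ −c, y ≥ 0.

Maximize: z = -8y1 - 7y2 - 4y3 - 5y4

Subject to:
  y1 + 3y3 + y4 ≥ -4
  y2 + y3 + y4 ≥ 3
  y1, y2, y3, y4 ≥ 0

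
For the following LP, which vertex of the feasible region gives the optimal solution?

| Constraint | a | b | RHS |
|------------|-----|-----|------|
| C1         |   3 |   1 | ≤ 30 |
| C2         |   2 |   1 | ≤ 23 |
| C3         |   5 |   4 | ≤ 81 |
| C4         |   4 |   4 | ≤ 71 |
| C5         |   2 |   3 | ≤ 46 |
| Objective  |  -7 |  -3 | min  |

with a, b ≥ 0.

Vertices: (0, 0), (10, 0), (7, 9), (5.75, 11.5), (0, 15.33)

Evaluate the objective at each vertex of the feasible region:
  z(0, 0) = 0
  z(10, 0) = -70
  z(7, 9) = -76  ←
  z(5.75, 11.5) = -74.75
  z(0, 15.33) = -46
The minimum is at a = 7, b = 9.

(7, 9)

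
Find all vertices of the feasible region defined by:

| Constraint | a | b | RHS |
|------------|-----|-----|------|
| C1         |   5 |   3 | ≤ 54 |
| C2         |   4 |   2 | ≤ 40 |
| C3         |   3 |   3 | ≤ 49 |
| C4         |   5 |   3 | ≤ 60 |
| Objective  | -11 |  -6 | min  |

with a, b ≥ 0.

(0, 0), (10, 0), (6, 8), (2.5, 13.83), (0, 16.33)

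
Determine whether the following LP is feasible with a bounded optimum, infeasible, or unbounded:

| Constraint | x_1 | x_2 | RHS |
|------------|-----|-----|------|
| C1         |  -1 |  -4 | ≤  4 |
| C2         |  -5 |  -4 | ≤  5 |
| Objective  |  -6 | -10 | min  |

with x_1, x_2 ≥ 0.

Unbounded (objective can decrease without bound)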